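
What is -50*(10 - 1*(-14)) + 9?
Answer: -1191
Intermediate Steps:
-50*(10 - 1*(-14)) + 9 = -50*(10 + 14) + 9 = -50*24 + 9 = -1200 + 9 = -1191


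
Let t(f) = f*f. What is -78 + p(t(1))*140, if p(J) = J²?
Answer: 62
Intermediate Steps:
t(f) = f²
-78 + p(t(1))*140 = -78 + (1²)²*140 = -78 + 1²*140 = -78 + 1*140 = -78 + 140 = 62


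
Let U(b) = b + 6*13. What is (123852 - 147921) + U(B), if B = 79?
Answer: -23912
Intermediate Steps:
U(b) = 78 + b (U(b) = b + 78 = 78 + b)
(123852 - 147921) + U(B) = (123852 - 147921) + (78 + 79) = -24069 + 157 = -23912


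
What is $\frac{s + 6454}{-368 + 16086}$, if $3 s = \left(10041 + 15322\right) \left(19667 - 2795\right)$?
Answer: $\frac{71323983}{7859} \approx 9075.5$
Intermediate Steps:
$s = 142641512$ ($s = \frac{\left(10041 + 15322\right) \left(19667 - 2795\right)}{3} = \frac{25363 \cdot 16872}{3} = \frac{1}{3} \cdot 427924536 = 142641512$)
$\frac{s + 6454}{-368 + 16086} = \frac{142641512 + 6454}{-368 + 16086} = \frac{142647966}{15718} = 142647966 \cdot \frac{1}{15718} = \frac{71323983}{7859}$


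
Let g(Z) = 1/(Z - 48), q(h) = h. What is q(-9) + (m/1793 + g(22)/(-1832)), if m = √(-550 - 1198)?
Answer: -428687/47632 + 2*I*√437/1793 ≈ -9.0 + 0.023318*I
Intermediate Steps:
m = 2*I*√437 (m = √(-1748) = 2*I*√437 ≈ 41.809*I)
g(Z) = 1/(-48 + Z)
q(-9) + (m/1793 + g(22)/(-1832)) = -9 + ((2*I*√437)/1793 + 1/((-48 + 22)*(-1832))) = -9 + ((2*I*√437)*(1/1793) - 1/1832/(-26)) = -9 + (2*I*√437/1793 - 1/26*(-1/1832)) = -9 + (2*I*√437/1793 + 1/47632) = -9 + (1/47632 + 2*I*√437/1793) = -428687/47632 + 2*I*√437/1793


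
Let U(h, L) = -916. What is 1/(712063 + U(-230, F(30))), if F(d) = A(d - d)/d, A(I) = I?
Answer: 1/711147 ≈ 1.4062e-6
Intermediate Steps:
F(d) = 0 (F(d) = (d - d)/d = 0/d = 0)
1/(712063 + U(-230, F(30))) = 1/(712063 - 916) = 1/711147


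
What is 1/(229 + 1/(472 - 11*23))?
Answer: 219/50152 ≈ 0.0043667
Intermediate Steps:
1/(229 + 1/(472 - 11*23)) = 1/(229 + 1/(472 - 253)) = 1/(229 + 1/219) = 1/(50152/219) = 219/50152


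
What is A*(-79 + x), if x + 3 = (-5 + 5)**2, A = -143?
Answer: 11726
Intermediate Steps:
x = -3 (x = -3 + (-5 + 5)**2 = -3 + 0**2 = -3 + 0 = -3)
A*(-79 + x) = -143*(-79 - 3) = -143*(-82) = 11726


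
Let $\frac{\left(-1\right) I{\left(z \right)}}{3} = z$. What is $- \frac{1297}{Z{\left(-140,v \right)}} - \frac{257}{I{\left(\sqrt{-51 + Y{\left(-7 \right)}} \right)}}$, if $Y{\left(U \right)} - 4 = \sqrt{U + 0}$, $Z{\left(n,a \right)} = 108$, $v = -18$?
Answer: $- \frac{1297}{108} + \frac{257}{3 \sqrt{-47 + i \sqrt{7}}} \approx -11.658 - 12.481 i$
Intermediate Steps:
$Y{\left(U \right)} = 4 + \sqrt{U}$ ($Y{\left(U \right)} = 4 + \sqrt{U + 0} = 4 + \sqrt{U}$)
$I{\left(z \right)} = - 3 z$
$- \frac{1297}{Z{\left(-140,v \right)}} - \frac{257}{I{\left(\sqrt{-51 + Y{\left(-7 \right)}} \right)}} = - \frac{1297}{108} - \frac{257}{\left(-3\right) \sqrt{-51 + \left(4 + \sqrt{-7}\right)}} = \left(-1297\right) \frac{1}{108} - \frac{257}{\left(-3\right) \sqrt{-51 + \left(4 + i \sqrt{7}\right)}} = - \frac{1297}{108} - \frac{257}{\left(-3\right) \sqrt{-47 + i \sqrt{7}}} = - \frac{1297}{108} - 257 \left(- \frac{1}{3 \sqrt{-47 + i \sqrt{7}}}\right) = - \frac{1297}{108} + \frac{257}{3 \sqrt{-47 + i \sqrt{7}}}$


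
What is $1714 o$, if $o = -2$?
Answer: $-3428$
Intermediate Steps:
$1714 o = 1714 \left(-2\right) = -3428$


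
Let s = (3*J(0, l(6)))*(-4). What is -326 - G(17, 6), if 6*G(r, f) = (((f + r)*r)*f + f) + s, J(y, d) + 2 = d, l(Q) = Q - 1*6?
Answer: -722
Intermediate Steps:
l(Q) = -6 + Q (l(Q) = Q - 6 = -6 + Q)
J(y, d) = -2 + d
s = 24 (s = (3*(-2 + (-6 + 6)))*(-4) = (3*(-2 + 0))*(-4) = (3*(-2))*(-4) = -6*(-4) = 24)
G(r, f) = 4 + f/6 + f*r*(f + r)/6 (G(r, f) = ((((f + r)*r)*f + f) + 24)/6 = (((r*(f + r))*f + f) + 24)/6 = ((f*r*(f + r) + f) + 24)/6 = ((f + f*r*(f + r)) + 24)/6 = (24 + f + f*r*(f + r))/6 = 4 + f/6 + f*r*(f + r)/6)
-326 - G(17, 6) = -326 - (4 + (⅙)*6 + (⅙)*6*17² + (⅙)*17*6²) = -326 - (4 + 1 + (⅙)*6*289 + (⅙)*17*36) = -326 - (4 + 1 + 289 + 102) = -326 - 1*396 = -326 - 396 = -722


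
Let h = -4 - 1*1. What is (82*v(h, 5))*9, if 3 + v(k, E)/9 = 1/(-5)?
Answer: -106272/5 ≈ -21254.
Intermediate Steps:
h = -5 (h = -4 - 1 = -5)
v(k, E) = -144/5 (v(k, E) = -27 + 9/(-5) = -27 + 9*(-⅕) = -27 - 9/5 = -144/5)
(82*v(h, 5))*9 = (82*(-144/5))*9 = -11808/5*9 = -106272/5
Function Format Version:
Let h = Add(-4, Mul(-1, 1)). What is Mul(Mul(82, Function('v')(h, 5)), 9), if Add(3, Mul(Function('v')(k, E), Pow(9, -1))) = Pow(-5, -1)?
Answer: Rational(-106272, 5) ≈ -21254.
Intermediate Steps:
h = -5 (h = Add(-4, -1) = -5)
Function('v')(k, E) = Rational(-144, 5) (Function('v')(k, E) = Add(-27, Mul(9, Pow(-5, -1))) = Add(-27, Mul(9, Rational(-1, 5))) = Add(-27, Rational(-9, 5)) = Rational(-144, 5))
Mul(Mul(82, Function('v')(h, 5)), 9) = Mul(Mul(82, Rational(-144, 5)), 9) = Mul(Rational(-11808, 5), 9) = Rational(-106272, 5)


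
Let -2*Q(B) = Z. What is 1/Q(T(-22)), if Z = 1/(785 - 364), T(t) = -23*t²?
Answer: -842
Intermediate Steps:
Z = 1/421 ≈ 0.0023753
Q(B) = -1/842 (Q(B) = -½*1/421 = -1/842)
1/Q(T(-22)) = 1/(-1/842) = -842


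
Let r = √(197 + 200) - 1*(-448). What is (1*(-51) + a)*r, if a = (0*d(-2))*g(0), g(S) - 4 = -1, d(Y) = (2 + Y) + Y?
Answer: -22848 - 51*√397 ≈ -23864.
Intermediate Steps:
d(Y) = 2 + 2*Y
r = 448 + √397 (r = √397 + 448 = 448 + √397 ≈ 467.92)
g(S) = 3 (g(S) = 4 - 1 = 3)
a = 0 (a = (0*(2 + 2*(-2)))*3 = (0*(2 - 4))*3 = (0*(-2))*3 = 0*3 = 0)
(1*(-51) + a)*r = (1*(-51) + 0)*(448 + √397) = (-51 + 0)*(448 + √397) = -51*(448 + √397) = -22848 - 51*√397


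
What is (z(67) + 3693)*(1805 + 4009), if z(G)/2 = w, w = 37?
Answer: 21901338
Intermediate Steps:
z(G) = 74 (z(G) = 2*37 = 74)
(z(67) + 3693)*(1805 + 4009) = (74 + 3693)*(1805 + 4009) = 3767*5814 = 21901338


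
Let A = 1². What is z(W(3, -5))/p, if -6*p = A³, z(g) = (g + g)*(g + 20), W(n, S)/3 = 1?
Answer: -828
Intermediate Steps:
A = 1
W(n, S) = 3 (W(n, S) = 3*1 = 3)
z(g) = 2*g*(20 + g) (z(g) = (2*g)*(20 + g) = 2*g*(20 + g))
p = -⅙ (p = -⅙*1³ = -⅙*1 = -⅙ ≈ -0.16667)
z(W(3, -5))/p = (2*3*(20 + 3))/(-⅙) = (2*3*23)*(-6) = 138*(-6) = -828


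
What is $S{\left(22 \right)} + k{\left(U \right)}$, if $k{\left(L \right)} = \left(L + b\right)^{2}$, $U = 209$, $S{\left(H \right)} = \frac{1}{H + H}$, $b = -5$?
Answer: $\frac{1831105}{44} \approx 41616.0$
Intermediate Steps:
$S{\left(H \right)} = \frac{1}{2 H}$
$k{\left(L \right)} = \left(-5 + L\right)^{2}$ ($k{\left(L \right)} = \left(L - 5\right)^{2} = \left(-5 + L\right)^{2}$)
$S{\left(22 \right)} + k{\left(U \right)} = \frac{1}{2 \cdot 22} + \left(-5 + 209\right)^{2} = \frac{1}{2} \cdot \frac{1}{22} + 204^{2} = \frac{1}{44} + 41616 = \frac{1831105}{44}$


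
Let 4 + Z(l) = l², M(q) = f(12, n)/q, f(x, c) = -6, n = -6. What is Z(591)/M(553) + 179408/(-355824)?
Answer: -1431822314179/44478 ≈ -3.2192e+7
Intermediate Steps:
M(q) = -6/q
Z(l) = -4 + l²
Z(591)/M(553) + 179408/(-355824) = (-4 + 591²)/((-6/553)) + 179408/(-355824) = (-4 + 349281)/((-6*1/553)) + 179408*(-1/355824) = 349277/(-6/553) - 11213/22239 = 349277*(-553/6) - 11213/22239 = -193150181/6 - 11213/22239 = -1431822314179/44478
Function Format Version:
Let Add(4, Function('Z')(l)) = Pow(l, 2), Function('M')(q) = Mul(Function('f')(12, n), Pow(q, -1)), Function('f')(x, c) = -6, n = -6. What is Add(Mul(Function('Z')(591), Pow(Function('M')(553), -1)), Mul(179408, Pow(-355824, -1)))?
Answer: Rational(-1431822314179, 44478) ≈ -3.2192e+7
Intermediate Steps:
Function('M')(q) = Mul(-6, Pow(q, -1))
Function('Z')(l) = Add(-4, Pow(l, 2))
Add(Mul(Function('Z')(591), Pow(Function('M')(553), -1)), Mul(179408, Pow(-355824, -1))) = Add(Mul(Add(-4, Pow(591, 2)), Pow(Mul(-6, Pow(553, -1)), -1)), Mul(179408, Pow(-355824, -1))) = Add(Mul(Add(-4, 349281), Pow(Mul(-6, Rational(1, 553)), -1)), Mul(179408, Rational(-1, 355824))) = Add(Mul(349277, Pow(Rational(-6, 553), -1)), Rational(-11213, 22239)) = Add(Mul(349277, Rational(-553, 6)), Rational(-11213, 22239)) = Add(Rational(-193150181, 6), Rational(-11213, 22239)) = Rational(-1431822314179, 44478)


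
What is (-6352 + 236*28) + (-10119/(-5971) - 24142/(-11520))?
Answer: 8934959141/34392960 ≈ 259.79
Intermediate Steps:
(-6352 + 236*28) + (-10119/(-5971) - 24142/(-11520)) = (-6352 + 6608) + (-10119*(-1/5971) - 24142*(-1/11520)) = 256 + (10119/5971 + 12071/5760) = 256 + 130361381/34392960 = 8934959141/34392960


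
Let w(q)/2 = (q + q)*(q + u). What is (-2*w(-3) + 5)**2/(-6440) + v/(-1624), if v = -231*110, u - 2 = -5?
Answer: 2361841/186760 ≈ 12.646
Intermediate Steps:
u = -3 (u = 2 - 5 = -3)
w(q) = 4*q*(-3 + q) (w(q) = 2*((q + q)*(q - 3)) = 2*((2*q)*(-3 + q)) = 2*(2*q*(-3 + q)) = 4*q*(-3 + q))
v = -25410
(-2*w(-3) + 5)**2/(-6440) + v/(-1624) = (-8*(-3)*(-3 - 3) + 5)**2/(-6440) - 25410/(-1624) = (-8*(-3)*(-6) + 5)**2*(-1/6440) - 25410*(-1/1624) = (-2*72 + 5)**2*(-1/6440) + 1815/116 = (-144 + 5)**2*(-1/6440) + 1815/116 = (-139)**2*(-1/6440) + 1815/116 = 19321*(-1/6440) + 1815/116 = -19321/6440 + 1815/116 = 2361841/186760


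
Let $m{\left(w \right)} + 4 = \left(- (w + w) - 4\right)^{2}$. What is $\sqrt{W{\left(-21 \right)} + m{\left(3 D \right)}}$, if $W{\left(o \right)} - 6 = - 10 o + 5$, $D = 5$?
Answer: $\sqrt{1373} \approx 37.054$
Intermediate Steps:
$m{\left(w \right)} = -4 + \left(-4 - 2 w\right)^{2}$ ($m{\left(w \right)} = -4 + \left(- (w + w) - 4\right)^{2} = -4 + \left(- 2 w - 4\right)^{2} = -4 + \left(-4 - 2 w\right)^{2}$)
$W{\left(o \right)} = 11 - 10 o$ ($W{\left(o \right)} = 6 - \left(-5 + 10 o\right) = 11 - 10 o$)
$\sqrt{W{\left(-21 \right)} + m{\left(3 D \right)}} = \sqrt{\left(11 - -210\right) - \left(4 - 4 \left(2 + 3 \cdot 5\right)^{2}\right)} = \sqrt{\left(11 + 210\right) - \left(4 - 4 \left(2 + 15\right)^{2}\right)} = \sqrt{221 - \left(4 - 4 \cdot 17^{2}\right)} = \sqrt{221 + \left(-4 + 4 \cdot 289\right)} = \sqrt{221 + \left(-4 + 1156\right)} = \sqrt{221 + 1152} = \sqrt{1373}$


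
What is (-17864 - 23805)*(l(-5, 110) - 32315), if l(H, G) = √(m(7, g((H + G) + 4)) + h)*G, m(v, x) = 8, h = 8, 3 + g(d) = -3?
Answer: 1328199375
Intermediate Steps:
g(d) = -6 (g(d) = -3 - 3 = -6)
l(H, G) = 4*G (l(H, G) = √(8 + 8)*G = √16*G = 4*G)
(-17864 - 23805)*(l(-5, 110) - 32315) = (-17864 - 23805)*(4*110 - 32315) = -41669*(440 - 32315) = -41669*(-31875) = 1328199375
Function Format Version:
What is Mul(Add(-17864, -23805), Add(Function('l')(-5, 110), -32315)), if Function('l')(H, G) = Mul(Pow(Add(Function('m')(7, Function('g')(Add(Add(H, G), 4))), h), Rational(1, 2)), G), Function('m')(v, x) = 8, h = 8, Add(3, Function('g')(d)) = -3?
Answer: 1328199375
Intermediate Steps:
Function('g')(d) = -6 (Function('g')(d) = Add(-3, -3) = -6)
Function('l')(H, G) = Mul(4, G) (Function('l')(H, G) = Mul(Pow(Add(8, 8), Rational(1, 2)), G) = Mul(Pow(16, Rational(1, 2)), G) = Mul(4, G))
Mul(Add(-17864, -23805), Add(Function('l')(-5, 110), -32315)) = Mul(Add(-17864, -23805), Add(Mul(4, 110), -32315)) = Mul(-41669, Add(440, -32315)) = Mul(-41669, -31875) = 1328199375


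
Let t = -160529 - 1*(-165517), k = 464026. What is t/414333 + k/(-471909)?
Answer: -63302467522/65175823899 ≈ -0.97126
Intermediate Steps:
t = 4988 (t = -160529 + 165517 = 4988)
t/414333 + k/(-471909) = 4988/414333 + 464026/(-471909) = 4988*(1/414333) + 464026*(-1/471909) = 4988/414333 - 464026/471909 = -63302467522/65175823899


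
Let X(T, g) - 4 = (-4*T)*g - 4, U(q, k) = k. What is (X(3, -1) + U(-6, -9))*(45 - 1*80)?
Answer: -105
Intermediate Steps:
X(T, g) = -4*T*g (X(T, g) = 4 + ((-4*T)*g - 4) = 4 + (-4*T*g - 4) = 4 + (-4 - 4*T*g) = -4*T*g)
(X(3, -1) + U(-6, -9))*(45 - 1*80) = (-4*3*(-1) - 9)*(45 - 1*80) = (12 - 9)*(45 - 80) = 3*(-35) = -105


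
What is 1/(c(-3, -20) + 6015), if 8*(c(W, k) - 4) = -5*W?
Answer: 8/48167 ≈ 0.00016609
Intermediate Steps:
c(W, k) = 4 - 5*W/8 (c(W, k) = 4 + (-5*W)/8 = 4 - 5*W/8)
1/(c(-3, -20) + 6015) = 1/((4 - 5/8*(-3)) + 6015) = 1/((4 + 15/8) + 6015) = 1/(47/8 + 6015) = 1/(48167/8) = 8/48167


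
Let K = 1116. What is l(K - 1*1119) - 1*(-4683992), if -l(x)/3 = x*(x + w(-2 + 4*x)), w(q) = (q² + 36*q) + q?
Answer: 4681067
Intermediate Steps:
w(q) = q² + 37*q
l(x) = -3*x*(x + (-2 + 4*x)*(35 + 4*x)) (l(x) = -3*x*(x + (-2 + 4*x)*(37 + (-2 + 4*x))) = -3*x*(x + (-2 + 4*x)*(35 + 4*x)))
l(K - 1*1119) - 1*(-4683992) = 3*(1116 - 1*1119)*(70 - 133*(1116 - 1*1119) - 16*(1116 - 1*1119)²) - 1*(-4683992) = 3*(1116 - 1119)*(70 - 133*(1116 - 1119) - 16*(1116 - 1119)²) + 4683992 = 3*(-3)*(70 - 133*(-3) - 16*(-3)²) + 4683992 = 3*(-3)*(70 + 399 - 16*9) + 4683992 = 3*(-3)*(70 + 399 - 144) + 4683992 = 3*(-3)*325 + 4683992 = -2925 + 4683992 = 4681067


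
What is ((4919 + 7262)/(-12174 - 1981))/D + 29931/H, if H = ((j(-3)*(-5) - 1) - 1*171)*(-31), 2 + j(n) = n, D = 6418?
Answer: 906359920891/137996274010 ≈ 6.5680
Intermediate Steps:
j(n) = -2 + n
H = 4557 (H = (((-2 - 3)*(-5) - 1) - 1*171)*(-31) = ((-5*(-5) - 1) - 171)*(-31) = ((25 - 1) - 171)*(-31) = (24 - 171)*(-31) = -147*(-31) = 4557)
((4919 + 7262)/(-12174 - 1981))/D + 29931/H = ((4919 + 7262)/(-12174 - 1981))/6418 + 29931/4557 = (12181/(-14155))*(1/6418) + 29931*(1/4557) = (12181*(-1/14155))*(1/6418) + 9977/1519 = -12181/14155*1/6418 + 9977/1519 = -12181/90846790 + 9977/1519 = 906359920891/137996274010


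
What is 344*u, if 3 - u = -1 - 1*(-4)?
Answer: 0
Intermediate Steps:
u = 0 (u = 3 - (-1 - 1*(-4)) = 3 - (-1 + 4) = 3 - 1*3 = 3 - 3 = 0)
344*u = 344*0 = 0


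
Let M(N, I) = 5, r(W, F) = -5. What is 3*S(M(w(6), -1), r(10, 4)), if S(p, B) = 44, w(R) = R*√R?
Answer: 132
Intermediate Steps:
w(R) = R^(3/2)
3*S(M(w(6), -1), r(10, 4)) = 3*44 = 132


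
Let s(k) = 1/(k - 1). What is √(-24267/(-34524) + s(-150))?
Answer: √525626694537/868854 ≈ 0.83443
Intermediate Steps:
s(k) = 1/(-1 + k)
√(-24267/(-34524) + s(-150)) = √(-24267/(-34524) + 1/(-1 - 150)) = √(-24267*(-1)/34524 + 1/(-151)) = √(-1*(-8089/11508) - 1/151) = √(8089/11508 - 1/151) = √(1209931/1737708) = √525626694537/868854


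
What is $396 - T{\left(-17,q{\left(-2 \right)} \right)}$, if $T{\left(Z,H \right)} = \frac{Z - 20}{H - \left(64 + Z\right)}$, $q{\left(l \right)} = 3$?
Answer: $\frac{17387}{44} \approx 395.16$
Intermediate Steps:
$T{\left(Z,H \right)} = \frac{-20 + Z}{-64 + H - Z}$
$396 - T{\left(-17,q{\left(-2 \right)} \right)} = 396 - \frac{20 - -17}{64 - 17 - 3} = 396 - \frac{20 + 17}{64 - 17 - 3} = 396 - \frac{1}{44} \cdot 37 = 396 - \frac{37}{44} = \frac{17387}{44}$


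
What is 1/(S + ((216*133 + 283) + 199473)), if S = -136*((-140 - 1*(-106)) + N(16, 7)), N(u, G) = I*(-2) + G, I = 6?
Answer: 1/233788 ≈ 4.2774e-6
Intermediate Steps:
N(u, G) = -12 + G (N(u, G) = 6*(-2) + G = -12 + G)
S = 5304 (S = -136*((-140 - 1*(-106)) + (-12 + 7)) = -136*((-140 + 106) - 5) = -136*(-34 - 5) = -136*(-39) = 5304)
1/(S + ((216*133 + 283) + 199473)) = 1/(5304 + ((216*133 + 283) + 199473)) = 1/(5304 + ((28728 + 283) + 199473)) = 1/(5304 + (29011 + 199473)) = 1/(5304 + 228484) = 1/233788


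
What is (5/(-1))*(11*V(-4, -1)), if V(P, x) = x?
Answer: 55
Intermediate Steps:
(5/(-1))*(11*V(-4, -1)) = (5/(-1))*(11*(-1)) = (5*(-1))*(-11) = -5*(-11) = 55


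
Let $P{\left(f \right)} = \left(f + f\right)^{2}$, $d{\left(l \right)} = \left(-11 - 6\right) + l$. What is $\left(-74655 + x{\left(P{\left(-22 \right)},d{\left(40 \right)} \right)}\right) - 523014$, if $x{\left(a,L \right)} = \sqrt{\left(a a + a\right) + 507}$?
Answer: $-597669 + \sqrt{3750539} \approx -5.9573 \cdot 10^{5}$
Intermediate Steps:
$d{\left(l \right)} = -17 + l$
$P{\left(f \right)} = 4 f^{2}$ ($P{\left(f \right)} = \left(2 f\right)^{2} = 4 f^{2}$)
$x{\left(a,L \right)} = \sqrt{507 + a + a^{2}}$ ($x{\left(a,L \right)} = \sqrt{\left(a^{2} + a\right) + 507} = \sqrt{\left(a + a^{2}\right) + 507} = \sqrt{507 + a + a^{2}}$)
$\left(-74655 + x{\left(P{\left(-22 \right)},d{\left(40 \right)} \right)}\right) - 523014 = \left(-74655 + \sqrt{507 + 4 \left(-22\right)^{2} + \left(4 \left(-22\right)^{2}\right)^{2}}\right) - 523014 = \left(-74655 + \sqrt{507 + 4 \cdot 484 + \left(4 \cdot 484\right)^{2}}\right) - 523014 = \left(-74655 + \sqrt{507 + 1936 + 1936^{2}}\right) - 523014 = \left(-74655 + \sqrt{507 + 1936 + 3748096}\right) - 523014 = \left(-74655 + \sqrt{3750539}\right) - 523014 = -597669 + \sqrt{3750539}$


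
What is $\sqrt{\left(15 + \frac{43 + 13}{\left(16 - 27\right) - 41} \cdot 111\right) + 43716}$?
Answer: $\frac{\sqrt{7370337}}{13} \approx 208.83$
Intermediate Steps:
$\sqrt{\left(15 + \frac{43 + 13}{\left(16 - 27\right) - 41} \cdot 111\right) + 43716} = \sqrt{\left(15 + \frac{56}{-11 - 41} \cdot 111\right) + 43716} = \sqrt{\left(15 + \frac{56}{-52} \cdot 111\right) + 43716} = \sqrt{\left(15 + 56 \left(- \frac{1}{52}\right) 111\right) + 43716} = \sqrt{\left(15 - \frac{1554}{13}\right) + 43716} = \sqrt{- \frac{1359}{13} + 43716} = \sqrt{\frac{566949}{13}} = \frac{\sqrt{7370337}}{13}$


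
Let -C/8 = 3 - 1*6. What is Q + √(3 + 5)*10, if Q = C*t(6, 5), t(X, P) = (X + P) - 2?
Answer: 216 + 20*√2 ≈ 244.28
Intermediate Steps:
t(X, P) = -2 + P + X (t(X, P) = (P + X) - 2 = -2 + P + X)
C = 24 (C = -8*(3 - 1*6) = -8*(3 - 6) = -8*(-3) = 24)
Q = 216 (Q = 24*(-2 + 5 + 6) = 24*9 = 216)
Q + √(3 + 5)*10 = 216 + √(3 + 5)*10 = 216 + √8*10 = 216 + (2*√2)*10 = 216 + 20*√2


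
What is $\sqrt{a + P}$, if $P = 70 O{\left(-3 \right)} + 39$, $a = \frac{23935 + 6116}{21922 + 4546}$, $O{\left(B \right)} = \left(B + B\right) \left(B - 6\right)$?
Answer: $\frac{\sqrt{669053756631}}{13234} \approx 61.807$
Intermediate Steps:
$O{\left(B \right)} = 2 B \left(-6 + B\right)$
$a = \frac{30051}{26468} \approx 1.1354$
$P = 3819$ ($P = 70 \cdot 2 \left(-3\right) \left(-6 - 3\right) + 39 = 70 \cdot 2 \left(-3\right) \left(-9\right) + 39 = 70 \cdot 54 + 39 = 3780 + 39 = 3819$)
$\sqrt{a + P} = \sqrt{\frac{30051}{26468} + 3819} = \sqrt{\frac{101111343}{26468}} = \frac{\sqrt{669053756631}}{13234}$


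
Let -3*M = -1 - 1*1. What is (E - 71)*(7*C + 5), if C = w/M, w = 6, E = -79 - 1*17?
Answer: -11356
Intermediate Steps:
E = -96 (E = -79 - 17 = -96)
M = ⅔ (M = -(-1 - 1*1)/3 = -(-1 - 1)/3 = -⅓*(-2) = ⅔ ≈ 0.66667)
C = 9 (C = 6/(⅔) = 6*(3/2) = 9)
(E - 71)*(7*C + 5) = (-96 - 71)*(7*9 + 5) = -167*(63 + 5) = -167*68 = -11356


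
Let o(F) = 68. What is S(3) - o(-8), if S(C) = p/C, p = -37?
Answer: -241/3 ≈ -80.333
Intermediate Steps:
S(C) = -37/C
S(3) - o(-8) = -37/3 - 1*68 = -37*⅓ - 68 = -37/3 - 68 = -241/3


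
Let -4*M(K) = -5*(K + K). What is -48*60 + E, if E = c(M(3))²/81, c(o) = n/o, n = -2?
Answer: -52487984/18225 ≈ -2880.0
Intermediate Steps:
M(K) = 5*K/2 (M(K) = -(-5)*(K + K)/4 = -(-5)*2*K/4 = -(-5)*K/2 = 5*K/2)
c(o) = -2/o
E = 16/18225 (E = (-2/((5/2)*3))²/81 = (-2/15/2)²*(1/81) = (-2*2/15)²*(1/81) = (-4/15)²*(1/81) = (16/225)*(1/81) = 16/18225 ≈ 0.00087791)
-48*60 + E = -48*60 + 16/18225 = -2880 + 16/18225 = -52487984/18225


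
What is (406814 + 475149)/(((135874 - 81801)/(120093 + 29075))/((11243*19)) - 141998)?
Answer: -28103592820227728/4524740803456615 ≈ -6.2111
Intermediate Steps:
(406814 + 475149)/(((135874 - 81801)/(120093 + 29075))/((11243*19)) - 141998) = 881963/((54073/149168)/213617 - 141998) = 881963/((54073*(1/149168))*(1/213617) - 141998) = 881963/((54073/149168)*(1/213617) - 141998) = 881963/(54073/31864820656 - 141998) = 881963/(-4524740803456615/31864820656) = 881963*(-31864820656/4524740803456615) = -28103592820227728/4524740803456615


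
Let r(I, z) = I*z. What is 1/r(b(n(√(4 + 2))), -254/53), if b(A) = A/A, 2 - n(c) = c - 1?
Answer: -53/254 ≈ -0.20866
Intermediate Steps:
n(c) = 3 - c (n(c) = 2 - (c - 1) = 2 - (-1 + c) = 2 + (1 - c) = 3 - c)
b(A) = 1
1/r(b(n(√(4 + 2))), -254/53) = 1/(1*(-254/53)) = 1/(-254/53) = -53/254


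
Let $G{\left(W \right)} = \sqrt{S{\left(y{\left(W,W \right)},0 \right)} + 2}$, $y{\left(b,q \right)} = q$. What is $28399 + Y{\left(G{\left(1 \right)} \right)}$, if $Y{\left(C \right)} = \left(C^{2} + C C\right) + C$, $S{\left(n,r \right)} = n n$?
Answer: $28405 + \sqrt{3} \approx 28407.0$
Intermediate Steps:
$S{\left(n,r \right)} = n^{2}$
$G{\left(W \right)} = \sqrt{2 + W^{2}}$ ($G{\left(W \right)} = \sqrt{W^{2} + 2} = \sqrt{2 + W^{2}}$)
$Y{\left(C \right)} = C + 2 C^{2}$ ($Y{\left(C \right)} = \left(C^{2} + C^{2}\right) + C = 2 C^{2} + C = C + 2 C^{2}$)
$28399 + Y{\left(G{\left(1 \right)} \right)} = 28399 + \sqrt{2 + 1^{2}} \left(1 + 2 \sqrt{2 + 1^{2}}\right) = 28399 + \sqrt{2 + 1} \left(1 + 2 \sqrt{2 + 1}\right) = 28399 + \sqrt{3} \left(1 + 2 \sqrt{3}\right)$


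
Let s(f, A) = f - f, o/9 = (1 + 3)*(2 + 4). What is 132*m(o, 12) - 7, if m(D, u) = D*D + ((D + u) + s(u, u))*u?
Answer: 6519737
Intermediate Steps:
o = 216 (o = 9*((1 + 3)*(2 + 4)) = 9*(4*6) = 9*24 = 216)
s(f, A) = 0
m(D, u) = D² + u*(D + u) (m(D, u) = D*D + ((D + u) + 0)*u = D² + (D + u)*u = D² + u*(D + u))
132*m(o, 12) - 7 = 132*(216² + 12² + 216*12) - 7 = 132*(46656 + 144 + 2592) - 7 = 132*49392 - 7 = 6519744 - 7 = 6519737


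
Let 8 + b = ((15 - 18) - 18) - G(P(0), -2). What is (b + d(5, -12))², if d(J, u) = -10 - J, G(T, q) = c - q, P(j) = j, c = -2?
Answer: 1936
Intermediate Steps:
G(T, q) = -2 - q
b = -29 (b = -8 + (((15 - 18) - 18) - (-2 - 1*(-2))) = -8 + ((-3 - 18) - (-2 + 2)) = -8 + (-21 - 1*0) = -8 + (-21 + 0) = -8 - 21 = -29)
(b + d(5, -12))² = (-29 + (-10 - 1*5))² = (-29 + (-10 - 5))² = (-29 - 15)² = (-44)² = 1936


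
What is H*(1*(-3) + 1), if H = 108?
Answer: -216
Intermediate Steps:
H*(1*(-3) + 1) = 108*(1*(-3) + 1) = 108*(-3 + 1) = 108*(-2) = -216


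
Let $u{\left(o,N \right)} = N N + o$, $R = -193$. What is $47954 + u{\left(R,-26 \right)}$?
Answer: $48437$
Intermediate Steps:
$u{\left(o,N \right)} = o + N^{2}$ ($u{\left(o,N \right)} = N^{2} + o = o + N^{2}$)
$47954 + u{\left(R,-26 \right)} = 47954 - \left(193 - \left(-26\right)^{2}\right) = 47954 + \left(-193 + 676\right) = 47954 + 483 = 48437$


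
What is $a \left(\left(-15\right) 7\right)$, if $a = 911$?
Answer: $-95655$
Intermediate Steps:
$a \left(\left(-15\right) 7\right) = 911 \left(\left(-15\right) 7\right) = 911 \left(-105\right) = -95655$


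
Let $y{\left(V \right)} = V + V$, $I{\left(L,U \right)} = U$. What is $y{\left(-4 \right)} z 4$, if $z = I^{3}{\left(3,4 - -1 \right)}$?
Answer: $-4000$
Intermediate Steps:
$y{\left(V \right)} = 2 V$
$z = 125$ ($z = \left(4 - -1\right)^{3} = \left(4 + 1\right)^{3} = 5^{3} = 125$)
$y{\left(-4 \right)} z 4 = 2 \left(-4\right) 125 \cdot 4 = \left(-8\right) 125 \cdot 4 = \left(-1000\right) 4 = -4000$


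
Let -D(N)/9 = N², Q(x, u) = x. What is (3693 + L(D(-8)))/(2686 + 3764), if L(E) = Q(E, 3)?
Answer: 1039/2150 ≈ 0.48326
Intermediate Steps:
D(N) = -9*N²
L(E) = E
(3693 + L(D(-8)))/(2686 + 3764) = (3693 - 9*(-8)²)/(2686 + 3764) = (3693 - 9*64)/6450 = (3693 - 576)*(1/6450) = 3117*(1/6450) = 1039/2150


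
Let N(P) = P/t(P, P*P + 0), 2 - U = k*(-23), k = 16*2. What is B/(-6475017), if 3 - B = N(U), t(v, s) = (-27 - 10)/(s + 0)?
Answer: -133982461/79858543 ≈ -1.6777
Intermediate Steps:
k = 32
U = 738 (U = 2 - 32*(-23) = 2 - 1*(-736) = 2 + 736 = 738)
t(v, s) = -37/s
N(P) = -P³/37 (N(P) = P/((-37/(P*P + 0))) = P/((-37/(P² + 0))) = P/((-37/P²)) = P*(-P²/37) = -P³/37)
B = 401947383/37 (B = 3 - (-1)*738³/37 = 3 - (-1)*401947272/37 = 3 - 1*(-401947272/37) = 3 + 401947272/37 = 401947383/37 ≈ 1.0863e+7)
B/(-6475017) = (401947383/37)/(-6475017) = (401947383/37)*(-1/6475017) = -133982461/79858543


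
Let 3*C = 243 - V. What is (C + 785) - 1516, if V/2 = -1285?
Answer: 620/3 ≈ 206.67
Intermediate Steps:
V = -2570 (V = 2*(-1285) = -2570)
C = 2813/3 (C = (243 - 1*(-2570))/3 = (243 + 2570)/3 = (⅓)*2813 = 2813/3 ≈ 937.67)
(C + 785) - 1516 = (2813/3 + 785) - 1516 = 5168/3 - 1516 = 620/3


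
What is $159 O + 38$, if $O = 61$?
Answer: $9737$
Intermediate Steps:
$159 O + 38 = 159 \cdot 61 + 38 = 9699 + 38 = 9737$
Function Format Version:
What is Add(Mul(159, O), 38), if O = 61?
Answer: 9737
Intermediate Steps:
Add(Mul(159, O), 38) = Add(Mul(159, 61), 38) = Add(9699, 38) = 9737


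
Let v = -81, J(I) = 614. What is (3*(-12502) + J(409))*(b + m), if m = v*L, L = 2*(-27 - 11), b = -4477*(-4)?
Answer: -887769088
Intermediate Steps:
b = 17908
L = -76 (L = 2*(-38) = -76)
m = 6156 (m = -81*(-76) = 6156)
(3*(-12502) + J(409))*(b + m) = (3*(-12502) + 614)*(17908 + 6156) = (-37506 + 614)*24064 = -36892*24064 = -887769088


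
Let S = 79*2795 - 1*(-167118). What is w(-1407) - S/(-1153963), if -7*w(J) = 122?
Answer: -138068025/8077741 ≈ -17.092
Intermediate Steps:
w(J) = -122/7 (w(J) = -1/7*122 = -122/7)
S = 387923 (S = 220805 + 167118 = 387923)
w(-1407) - S/(-1153963) = -122/7 - 387923/(-1153963) = -122/7 - 387923*(-1)/1153963 = -122/7 - 1*(-387923/1153963) = -122/7 + 387923/1153963 = -138068025/8077741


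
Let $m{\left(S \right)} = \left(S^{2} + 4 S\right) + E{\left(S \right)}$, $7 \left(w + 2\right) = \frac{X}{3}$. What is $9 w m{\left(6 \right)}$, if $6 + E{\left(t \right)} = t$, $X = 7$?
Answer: $-900$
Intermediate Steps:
$E{\left(t \right)} = -6 + t$
$w = - \frac{5}{3}$ ($w = -2 + \frac{7 \cdot \frac{1}{3}}{7} = -2 + \frac{1}{7} \cdot \frac{7}{3} = -2 + \frac{1}{3} = - \frac{5}{3} \approx -1.6667$)
$m{\left(S \right)} = -6 + S^{2} + 5 S$ ($m{\left(S \right)} = \left(S^{2} + 4 S\right) + \left(-6 + S\right) = -6 + S^{2} + 5 S$)
$9 w m{\left(6 \right)} = 9 \left(- \frac{5}{3}\right) \left(-6 + 6^{2} + 5 \cdot 6\right) = - 15 \left(-6 + 36 + 30\right) = \left(-15\right) 60 = -900$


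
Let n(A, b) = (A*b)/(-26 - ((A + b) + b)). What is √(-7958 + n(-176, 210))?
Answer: I*√70390/3 ≈ 88.437*I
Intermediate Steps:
n(A, b) = A*b/(-26 - A - 2*b) (n(A, b) = (A*b)/(-26 - (A + 2*b)) = (A*b)/(-26 + (-A - 2*b)) = (A*b)/(-26 - A - 2*b) = A*b/(-26 - A - 2*b))
√(-7958 + n(-176, 210)) = √(-7958 - 1*(-176)*210/(26 - 176 + 2*210)) = √(-7958 - 1*(-176)*210/(26 - 176 + 420)) = √(-7958 - 1*(-176)*210/270) = √(-7958 - 1*(-176)*210*1/270) = √(-7958 + 1232/9) = √(-70390/9) = I*√70390/3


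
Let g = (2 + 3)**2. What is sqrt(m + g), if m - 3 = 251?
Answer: 3*sqrt(31) ≈ 16.703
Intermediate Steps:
g = 25 (g = 5**2 = 25)
m = 254 (m = 3 + 251 = 254)
sqrt(m + g) = sqrt(254 + 25) = sqrt(279) = 3*sqrt(31)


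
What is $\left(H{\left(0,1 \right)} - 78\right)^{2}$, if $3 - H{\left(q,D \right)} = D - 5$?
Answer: $5041$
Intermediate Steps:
$H{\left(q,D \right)} = 8 - D$ ($H{\left(q,D \right)} = 3 - \left(D - 5\right) = 3 - \left(-5 + D\right) = 8 - D$)
$\left(H{\left(0,1 \right)} - 78\right)^{2} = \left(\left(8 - 1\right) - 78\right)^{2} = \left(7 - 78\right)^{2} = \left(-71\right)^{2} = 5041$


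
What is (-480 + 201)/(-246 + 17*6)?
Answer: 31/16 ≈ 1.9375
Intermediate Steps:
(-480 + 201)/(-246 + 17*6) = -279/(-246 + 102) = -279/(-144) = -279*(-1/144) = 31/16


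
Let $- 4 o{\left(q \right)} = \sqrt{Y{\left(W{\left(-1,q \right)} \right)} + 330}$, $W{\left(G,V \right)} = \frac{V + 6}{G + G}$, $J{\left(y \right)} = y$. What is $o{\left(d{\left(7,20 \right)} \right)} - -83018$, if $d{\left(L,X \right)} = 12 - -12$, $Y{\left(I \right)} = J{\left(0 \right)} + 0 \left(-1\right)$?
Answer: $83018 - \frac{\sqrt{330}}{4} \approx 83014.0$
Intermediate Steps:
$W{\left(G,V \right)} = \frac{6 + V}{2 G}$
$Y{\left(I \right)} = 0$ ($Y{\left(I \right)} = 0 + 0 \left(-1\right) = 0 + 0 = 0$)
$d{\left(L,X \right)} = 24$ ($d{\left(L,X \right)} = 12 + 12 = 24$)
$o{\left(q \right)} = - \frac{\sqrt{330}}{4}$ ($o{\left(q \right)} = - \frac{\sqrt{0 + 330}}{4} = - \frac{\sqrt{330}}{4}$)
$o{\left(d{\left(7,20 \right)} \right)} - -83018 = - \frac{\sqrt{330}}{4} - -83018 = - \frac{\sqrt{330}}{4} + 83018 = 83018 - \frac{\sqrt{330}}{4}$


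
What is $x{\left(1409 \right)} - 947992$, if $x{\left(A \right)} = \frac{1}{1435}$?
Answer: $- \frac{1360368519}{1435} \approx -9.4799 \cdot 10^{5}$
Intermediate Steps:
$x{\left(A \right)} = \frac{1}{1435}$
$x{\left(1409 \right)} - 947992 = \frac{1}{1435} - 947992 = - \frac{1360368519}{1435}$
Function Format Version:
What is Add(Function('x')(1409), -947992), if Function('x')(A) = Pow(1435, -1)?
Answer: Rational(-1360368519, 1435) ≈ -9.4799e+5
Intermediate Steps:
Function('x')(A) = Rational(1, 1435)
Add(Function('x')(1409), -947992) = Add(Rational(1, 1435), -947992) = Rational(-1360368519, 1435)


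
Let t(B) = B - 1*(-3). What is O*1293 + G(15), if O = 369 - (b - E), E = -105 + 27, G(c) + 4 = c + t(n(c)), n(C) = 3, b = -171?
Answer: 597383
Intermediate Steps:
t(B) = 3 + B (t(B) = B + 3 = 3 + B)
G(c) = 2 + c (G(c) = -4 + (c + (3 + 3)) = -4 + (c + 6) = -4 + (6 + c) = 2 + c)
E = -78
O = 462 (O = 369 - (-171 - 1*(-78)) = 369 - (-171 + 78) = 369 - 1*(-93) = 369 + 93 = 462)
O*1293 + G(15) = 462*1293 + (2 + 15) = 597366 + 17 = 597383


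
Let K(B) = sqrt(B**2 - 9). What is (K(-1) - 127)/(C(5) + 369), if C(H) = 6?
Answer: -127/375 + 2*I*sqrt(2)/375 ≈ -0.33867 + 0.0075425*I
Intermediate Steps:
K(B) = sqrt(-9 + B**2)
(K(-1) - 127)/(C(5) + 369) = (sqrt(-9 + (-1)**2) - 127)/(6 + 369) = (sqrt(-9 + 1) - 127)/375 = (sqrt(-8) - 127)*(1/375) = (2*I*sqrt(2) - 127)*(1/375) = (-127 + 2*I*sqrt(2))*(1/375) = -127/375 + 2*I*sqrt(2)/375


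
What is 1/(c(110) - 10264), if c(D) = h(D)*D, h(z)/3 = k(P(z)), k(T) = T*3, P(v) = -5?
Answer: -1/15214 ≈ -6.5729e-5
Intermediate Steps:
k(T) = 3*T
h(z) = -45 (h(z) = 3*(3*(-5)) = 3*(-15) = -45)
c(D) = -45*D
1/(c(110) - 10264) = 1/(-45*110 - 10264) = 1/(-4950 - 10264) = 1/(-15214) = -1/15214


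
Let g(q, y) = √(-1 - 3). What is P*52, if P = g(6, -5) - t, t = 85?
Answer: -4420 + 104*I ≈ -4420.0 + 104.0*I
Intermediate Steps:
g(q, y) = 2*I (g(q, y) = √(-4) = 2*I)
P = -85 + 2*I (P = 2*I - 1*85 = 2*I - 85 = -85 + 2*I ≈ -85.0 + 2.0*I)
P*52 = (-85 + 2*I)*52 = -4420 + 104*I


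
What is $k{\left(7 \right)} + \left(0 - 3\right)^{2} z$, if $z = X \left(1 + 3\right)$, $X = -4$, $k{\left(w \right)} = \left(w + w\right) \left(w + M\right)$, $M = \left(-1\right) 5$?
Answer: $-116$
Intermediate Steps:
$M = -5$
$k{\left(w \right)} = 2 w \left(-5 + w\right)$ ($k{\left(w \right)} = \left(w + w\right) \left(w - 5\right) = 2 w \left(-5 + w\right)$)
$z = -16$ ($z = - 4 \left(1 + 3\right) = \left(-4\right) 4 = -16$)
$k{\left(7 \right)} + \left(0 - 3\right)^{2} z = 2 \cdot 7 \left(-5 + 7\right) + \left(0 - 3\right)^{2} \left(-16\right) = 2 \cdot 7 \cdot 2 + \left(-3\right)^{2} \left(-16\right) = 28 + 9 \left(-16\right) = 28 - 144 = -116$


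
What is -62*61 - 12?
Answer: -3794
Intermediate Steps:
-62*61 - 12 = -3782 - 12 = -3794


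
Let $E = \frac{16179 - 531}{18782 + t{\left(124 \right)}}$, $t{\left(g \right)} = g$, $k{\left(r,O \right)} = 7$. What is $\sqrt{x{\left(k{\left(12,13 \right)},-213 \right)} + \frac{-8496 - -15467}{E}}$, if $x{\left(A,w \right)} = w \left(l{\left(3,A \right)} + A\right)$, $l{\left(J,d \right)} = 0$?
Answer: $\frac{\sqrt{2946566159}}{652} \approx 83.255$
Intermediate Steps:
$x{\left(A,w \right)} = A w$ ($x{\left(A,w \right)} = w \left(0 + A\right) = w A = A w$)
$E = \frac{2608}{3151}$ ($E = \frac{16179 - 531}{18782 + 124} = \frac{15648}{18906} = 15648 \cdot \frac{1}{18906} = \frac{2608}{3151} \approx 0.82767$)
$\sqrt{x{\left(k{\left(12,13 \right)},-213 \right)} + \frac{-8496 - -15467}{E}} = \sqrt{7 \left(-213\right) + \frac{-8496 - -15467}{\frac{2608}{3151}}} = \sqrt{-1491 + \left(-8496 + 15467\right) \frac{3151}{2608}} = \sqrt{-1491 + 6971 \cdot \frac{3151}{2608}} = \sqrt{-1491 + \frac{21965621}{2608}} = \sqrt{\frac{18077093}{2608}} = \frac{\sqrt{2946566159}}{652}$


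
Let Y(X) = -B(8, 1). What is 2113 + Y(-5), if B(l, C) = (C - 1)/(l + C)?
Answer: 2113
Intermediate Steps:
B(l, C) = (-1 + C)/(C + l)
Y(X) = 0 (Y(X) = -(-1 + 1)/(1 + 8) = -0/9 = -1*0 = 0)
2113 + Y(-5) = 2113 + 0 = 2113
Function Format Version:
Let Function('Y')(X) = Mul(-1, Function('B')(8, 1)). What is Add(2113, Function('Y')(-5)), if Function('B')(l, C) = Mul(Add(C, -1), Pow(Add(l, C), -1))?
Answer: 2113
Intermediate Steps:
Function('B')(l, C) = Mul(Pow(Add(C, l), -1), Add(-1, C)) (Function('B')(l, C) = Mul(Add(-1, C), Pow(Add(C, l), -1)) = Mul(Pow(Add(C, l), -1), Add(-1, C)))
Function('Y')(X) = 0 (Function('Y')(X) = Mul(-1, Mul(Pow(Add(1, 8), -1), Add(-1, 1))) = Mul(-1, Mul(Pow(9, -1), 0)) = Mul(-1, Mul(Rational(1, 9), 0)) = Mul(-1, 0) = 0)
Add(2113, Function('Y')(-5)) = Add(2113, 0) = 2113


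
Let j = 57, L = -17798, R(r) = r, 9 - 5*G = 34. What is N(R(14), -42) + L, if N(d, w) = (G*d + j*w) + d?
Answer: -20248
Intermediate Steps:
G = -5 (G = 9/5 - ⅕*34 = 9/5 - 34/5 = -5)
N(d, w) = -4*d + 57*w (N(d, w) = (-5*d + 57*w) + d = -4*d + 57*w)
N(R(14), -42) + L = (-4*14 + 57*(-42)) - 17798 = (-56 - 2394) - 17798 = -2450 - 17798 = -20248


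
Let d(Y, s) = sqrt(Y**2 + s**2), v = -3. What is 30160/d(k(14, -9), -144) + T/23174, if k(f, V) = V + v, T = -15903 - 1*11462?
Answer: -27365/23174 + 52*sqrt(145)/3 ≈ 207.54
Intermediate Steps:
T = -27365 (T = -15903 - 11462 = -27365)
k(f, V) = -3 + V (k(f, V) = V - 3 = -3 + V)
30160/d(k(14, -9), -144) + T/23174 = 30160/(sqrt((-3 - 9)**2 + (-144)**2)) - 27365/23174 = 30160/(sqrt((-12)**2 + 20736)) - 27365*1/23174 = 30160/(sqrt(144 + 20736)) - 27365/23174 = 30160/(sqrt(20880)) - 27365/23174 = 30160/((12*sqrt(145))) - 27365/23174 = 30160*(sqrt(145)/1740) - 27365/23174 = 52*sqrt(145)/3 - 27365/23174 = -27365/23174 + 52*sqrt(145)/3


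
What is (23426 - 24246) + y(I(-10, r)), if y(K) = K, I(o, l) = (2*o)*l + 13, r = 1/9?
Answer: -7283/9 ≈ -809.22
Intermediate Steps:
r = 1/9 ≈ 0.11111
I(o, l) = 13 + 2*l*o (I(o, l) = 2*l*o + 13 = 13 + 2*l*o)
(23426 - 24246) + y(I(-10, r)) = (23426 - 24246) + (13 + 2*(1/9)*(-10)) = -820 + (13 - 20/9) = -820 + 97/9 = -7283/9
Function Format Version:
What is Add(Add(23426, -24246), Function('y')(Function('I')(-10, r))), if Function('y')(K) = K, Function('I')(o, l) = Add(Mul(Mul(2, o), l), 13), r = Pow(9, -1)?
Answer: Rational(-7283, 9) ≈ -809.22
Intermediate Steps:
r = Rational(1, 9) ≈ 0.11111
Function('I')(o, l) = Add(13, Mul(2, l, o)) (Function('I')(o, l) = Add(Mul(2, l, o), 13) = Add(13, Mul(2, l, o)))
Add(Add(23426, -24246), Function('y')(Function('I')(-10, r))) = Add(Add(23426, -24246), Add(13, Mul(2, Rational(1, 9), -10))) = Add(-820, Add(13, Rational(-20, 9))) = Add(-820, Rational(97, 9)) = Rational(-7283, 9)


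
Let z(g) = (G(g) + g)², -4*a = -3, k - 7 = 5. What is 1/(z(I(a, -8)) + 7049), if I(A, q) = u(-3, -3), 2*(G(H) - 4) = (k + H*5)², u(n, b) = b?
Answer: 4/28317 ≈ 0.00014126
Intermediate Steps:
k = 12 (k = 7 + 5 = 12)
G(H) = 4 + (12 + 5*H)²/2 (G(H) = 4 + (12 + H*5)²/2 = 4 + (12 + 5*H)²/2)
a = ¾ (a = -¼*(-3) = ¾ ≈ 0.75000)
I(A, q) = -3
z(g) = (4 + g + (12 + 5*g)²/2)² (z(g) = ((4 + (12 + 5*g)²/2) + g)² = (4 + g + (12 + 5*g)²/2)²)
1/(z(I(a, -8)) + 7049) = 1/((8 + (12 + 5*(-3))² + 2*(-3))²/4 + 7049) = 1/((8 + (12 - 15)² - 6)²/4 + 7049) = 1/((8 + (-3)² - 6)²/4 + 7049) = 1/((8 + 9 - 6)²/4 + 7049) = 1/((¼)*11² + 7049) = 1/((¼)*121 + 7049) = 1/(121/4 + 7049) = 1/(28317/4) = 4/28317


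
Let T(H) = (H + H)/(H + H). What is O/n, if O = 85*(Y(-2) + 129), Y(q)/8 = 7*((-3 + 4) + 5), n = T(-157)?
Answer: 39525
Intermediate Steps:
T(H) = 1 (T(H) = (2*H)/((2*H)) = (2*H)*(1/(2*H)) = 1)
n = 1
Y(q) = 336 (Y(q) = 8*(7*((-3 + 4) + 5)) = 8*(7*(1 + 5)) = 8*(7*6) = 8*42 = 336)
O = 39525 (O = 85*(336 + 129) = 85*465 = 39525)
O/n = 39525/1 = 39525*1 = 39525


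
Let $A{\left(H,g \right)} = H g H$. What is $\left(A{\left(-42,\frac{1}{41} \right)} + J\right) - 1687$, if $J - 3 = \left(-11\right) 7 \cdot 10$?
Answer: $- \frac{98850}{41} \approx -2411.0$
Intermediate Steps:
$A{\left(H,g \right)} = g H^{2}$ ($A{\left(H,g \right)} = H H g = g H^{2}$)
$J = -767$ ($J = 3 + \left(-11\right) 7 \cdot 10 = 3 - 770 = -767$)
$\left(A{\left(-42,\frac{1}{41} \right)} + J\right) - 1687 = \left(\frac{\left(-42\right)^{2}}{41} - 767\right) - 1687 = \left(\frac{1}{41} \cdot 1764 - 767\right) - 1687 = \left(\frac{1764}{41} - 767\right) - 1687 = - \frac{29683}{41} - 1687 = - \frac{98850}{41}$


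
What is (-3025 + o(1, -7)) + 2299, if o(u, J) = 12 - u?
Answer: -715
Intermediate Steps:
(-3025 + o(1, -7)) + 2299 = (-3025 + (12 - 1*1)) + 2299 = (-3025 + (12 - 1)) + 2299 = (-3025 + 11) + 2299 = -3014 + 2299 = -715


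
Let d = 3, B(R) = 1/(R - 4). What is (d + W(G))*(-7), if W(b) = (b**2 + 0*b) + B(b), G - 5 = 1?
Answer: -553/2 ≈ -276.50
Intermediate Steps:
G = 6 (G = 5 + 1 = 6)
B(R) = 1/(-4 + R)
W(b) = b**2 + 1/(-4 + b) (W(b) = (b**2 + 0*b) + 1/(-4 + b) = (b**2 + 0) + 1/(-4 + b) = b**2 + 1/(-4 + b))
(d + W(G))*(-7) = (3 + (1 + 6**2*(-4 + 6))/(-4 + 6))*(-7) = (3 + (1 + 36*2)/2)*(-7) = (3 + (1 + 72)/2)*(-7) = (3 + (1/2)*73)*(-7) = (3 + 73/2)*(-7) = (79/2)*(-7) = -553/2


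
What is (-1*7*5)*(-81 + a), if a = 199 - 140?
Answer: 770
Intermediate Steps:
a = 59
(-1*7*5)*(-81 + a) = (-1*7*5)*(-81 + 59) = -7*5*(-22) = -35*(-22) = 770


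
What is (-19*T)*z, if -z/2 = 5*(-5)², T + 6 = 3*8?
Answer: 85500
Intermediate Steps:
T = 18 (T = -6 + 3*8 = -6 + 24 = 18)
z = -250 (z = -10*(-5)² = -10*25 = -2*125 = -250)
(-19*T)*z = -19*18*(-250) = -342*(-250) = 85500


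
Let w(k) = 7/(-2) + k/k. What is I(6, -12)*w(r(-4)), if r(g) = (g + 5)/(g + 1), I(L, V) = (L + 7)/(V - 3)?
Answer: 13/6 ≈ 2.1667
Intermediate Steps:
I(L, V) = (7 + L)/(-3 + V)
r(g) = (5 + g)/(1 + g)
w(k) = -5/2 (w(k) = 7*(-1/2) + 1 = -7/2 + 1 = -5/2)
I(6, -12)*w(r(-4)) = ((7 + 6)/(-3 - 12))*(-5/2) = (13/(-15))*(-5/2) = -1/15*13*(-5/2) = -13/15*(-5/2) = 13/6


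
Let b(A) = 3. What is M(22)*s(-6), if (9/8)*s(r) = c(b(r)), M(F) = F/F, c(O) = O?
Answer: 8/3 ≈ 2.6667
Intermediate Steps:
M(F) = 1
s(r) = 8/3 (s(r) = (8/9)*3 = 8/3)
M(22)*s(-6) = 1*(8/3) = 8/3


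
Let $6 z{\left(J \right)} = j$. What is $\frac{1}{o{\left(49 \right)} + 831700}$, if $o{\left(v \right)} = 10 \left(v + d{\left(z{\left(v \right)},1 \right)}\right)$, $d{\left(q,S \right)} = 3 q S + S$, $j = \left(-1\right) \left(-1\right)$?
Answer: $\frac{1}{832205} \approx 1.2016 \cdot 10^{-6}$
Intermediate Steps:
$j = 1$
$z{\left(J \right)} = \frac{1}{6}$ ($z{\left(J \right)} = \frac{1}{6} \cdot 1 = \frac{1}{6}$)
$d{\left(q,S \right)} = S + 3 S q$ ($d{\left(q,S \right)} = 3 S q + S = S + 3 S q$)
$o{\left(v \right)} = 15 + 10 v$ ($o{\left(v \right)} = 10 \left(v + 1 \left(1 + 3 \cdot \frac{1}{6}\right)\right) = 10 \left(v + 1 \left(1 + \frac{1}{2}\right)\right) = 10 \left(v + 1 \cdot \frac{3}{2}\right) = 10 \left(v + \frac{3}{2}\right) = 10 \left(\frac{3}{2} + v\right) = 15 + 10 v$)
$\frac{1}{o{\left(49 \right)} + 831700} = \frac{1}{\left(15 + 10 \cdot 49\right) + 831700} = \frac{1}{\left(15 + 490\right) + 831700} = \frac{1}{505 + 831700} = \frac{1}{832205}$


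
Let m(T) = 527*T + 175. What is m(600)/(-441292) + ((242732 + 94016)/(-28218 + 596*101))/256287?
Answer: -1296358581104917/1808314373433156 ≈ -0.71689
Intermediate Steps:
m(T) = 175 + 527*T
m(600)/(-441292) + ((242732 + 94016)/(-28218 + 596*101))/256287 = (175 + 527*600)/(-441292) + ((242732 + 94016)/(-28218 + 596*101))/256287 = (175 + 316200)*(-1/441292) + (336748/(-28218 + 60196))*(1/256287) = 316375*(-1/441292) + (336748/31978)*(1/256287) = -316375/441292 + (336748*(1/31978))*(1/256287) = -316375/441292 + (168374/15989)*(1/256287) = -316375/441292 + 168374/4097772843 = -1296358581104917/1808314373433156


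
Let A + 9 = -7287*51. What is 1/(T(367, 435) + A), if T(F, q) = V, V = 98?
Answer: -1/371548 ≈ -2.6914e-6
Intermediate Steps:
A = -371646 (A = -9 - 7287*51 = -9 - 371637 = -371646)
T(F, q) = 98
1/(T(367, 435) + A) = 1/(98 - 371646) = 1/(-371548) = -1/371548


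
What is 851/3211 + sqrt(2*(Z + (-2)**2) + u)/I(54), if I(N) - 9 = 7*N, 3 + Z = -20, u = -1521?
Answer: 851/3211 + I*sqrt(1559)/387 ≈ 0.26503 + 0.10203*I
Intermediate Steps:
Z = -23 (Z = -3 - 20 = -23)
I(N) = 9 + 7*N
851/3211 + sqrt(2*(Z + (-2)**2) + u)/I(54) = 851/3211 + sqrt(2*(-23 + (-2)**2) - 1521)/(9 + 7*54) = 851*(1/3211) + sqrt(2*(-23 + 4) - 1521)/(9 + 378) = 851/3211 + sqrt(2*(-19) - 1521)/387 = 851/3211 + sqrt(-38 - 1521)*(1/387) = 851/3211 + sqrt(-1559)*(1/387) = 851/3211 + (I*sqrt(1559))*(1/387) = 851/3211 + I*sqrt(1559)/387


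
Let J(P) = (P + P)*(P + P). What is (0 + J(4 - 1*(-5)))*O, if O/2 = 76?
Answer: 49248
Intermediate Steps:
O = 152 (O = 2*76 = 152)
J(P) = 4*P² (J(P) = (2*P)*(2*P) = 4*P²)
(0 + J(4 - 1*(-5)))*O = (0 + 4*(4 - 1*(-5))²)*152 = (0 + 4*(4 + 5)²)*152 = (0 + 4*9²)*152 = (0 + 4*81)*152 = (0 + 324)*152 = 324*152 = 49248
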